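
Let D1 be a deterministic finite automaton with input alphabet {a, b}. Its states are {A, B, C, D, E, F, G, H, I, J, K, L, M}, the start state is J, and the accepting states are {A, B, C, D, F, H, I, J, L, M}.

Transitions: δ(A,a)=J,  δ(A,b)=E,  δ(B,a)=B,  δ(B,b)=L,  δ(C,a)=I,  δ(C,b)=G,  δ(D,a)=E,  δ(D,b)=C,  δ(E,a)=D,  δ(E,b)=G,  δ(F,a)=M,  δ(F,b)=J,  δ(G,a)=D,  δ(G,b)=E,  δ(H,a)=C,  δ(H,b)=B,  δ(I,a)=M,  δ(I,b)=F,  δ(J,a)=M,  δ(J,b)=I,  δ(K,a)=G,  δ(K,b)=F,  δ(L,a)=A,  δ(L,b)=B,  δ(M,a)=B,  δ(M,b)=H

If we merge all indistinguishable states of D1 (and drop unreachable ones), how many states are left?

6

Reachable states from the start: {A,B,C,D,E,F,G,H,I,J,L,M}. Unreachable: {K} — drop them.
Start with accepting vs non-accepting: {A,B,C,D,F,H,I,J,L,M} | {E,G}.
Split {A,B,C,D,F,H,I,J,L,M} by δ(·,a) → {A,B,C,F,H,I,J,L,M} and {D}.
Split {A,B,C,F,H,I,J,L,M} by δ(·,b) → {B,F,H,I,J,L,M} and {A,C}.
Refine {B,F,H,I,J,L,M} on symbol a: members go to different blocks, giving {B,F,I,J,M} and {H,L}.
Split {B,F,I,J,M} by δ(·,b) → {F,I,J} and {B,M}.
The partition is now stable with 6 blocks: {F,I,J} | {E,G} | {D} | {A,C} | {H,L} | {B,M}.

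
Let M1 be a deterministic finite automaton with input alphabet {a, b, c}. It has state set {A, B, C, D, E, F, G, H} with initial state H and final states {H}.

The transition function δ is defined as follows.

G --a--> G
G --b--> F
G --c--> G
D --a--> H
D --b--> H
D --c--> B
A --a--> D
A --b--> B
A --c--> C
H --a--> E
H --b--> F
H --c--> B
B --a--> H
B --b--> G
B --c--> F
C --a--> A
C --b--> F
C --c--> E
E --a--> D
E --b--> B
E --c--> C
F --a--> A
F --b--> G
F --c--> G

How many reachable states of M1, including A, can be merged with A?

2

All states are reachable from the start state.
P0 = {H} | {A,B,C,D,E,F,G}.
Split {A,B,C,D,E,F,G} by δ(·,a) → {A,C,E,F,G} and {B,D}.
Refine {A,C,E,F,G} on symbol a: members go to different blocks, giving {C,F,G} and {A,E}.
Refine {C,F,G} on symbol a: members go to different blocks, giving {C,F} and {G}.
Split {C,F} by δ(·,b) → {C} and {F}.
Refine {B,D} on symbol b: members go to different blocks, giving {B} and {D}.
No further refinement is possible. Final partition (7 blocks): {H} | {C} | {B} | {A,E} | {G} | {F} | {D}.
State A belongs to the block {A,E}, which has 2 states.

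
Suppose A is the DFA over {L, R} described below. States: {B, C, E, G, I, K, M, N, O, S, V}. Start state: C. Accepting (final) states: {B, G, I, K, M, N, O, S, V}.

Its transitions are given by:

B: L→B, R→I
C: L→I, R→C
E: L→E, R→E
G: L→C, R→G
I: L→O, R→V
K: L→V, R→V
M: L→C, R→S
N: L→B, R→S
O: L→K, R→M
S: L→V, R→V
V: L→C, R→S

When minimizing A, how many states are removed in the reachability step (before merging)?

4

No path from C leads to B, E, G, N; the other 7 states are all reachable.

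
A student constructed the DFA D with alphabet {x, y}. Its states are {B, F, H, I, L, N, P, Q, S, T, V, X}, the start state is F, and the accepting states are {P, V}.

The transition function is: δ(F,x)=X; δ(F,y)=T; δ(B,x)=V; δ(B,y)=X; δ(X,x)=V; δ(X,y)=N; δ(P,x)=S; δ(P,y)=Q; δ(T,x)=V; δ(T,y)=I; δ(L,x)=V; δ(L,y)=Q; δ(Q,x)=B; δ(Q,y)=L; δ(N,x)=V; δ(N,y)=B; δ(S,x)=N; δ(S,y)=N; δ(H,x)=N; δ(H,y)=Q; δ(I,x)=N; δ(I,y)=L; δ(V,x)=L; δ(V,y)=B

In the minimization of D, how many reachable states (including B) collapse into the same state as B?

Reachable states from the start: {B,F,I,L,N,Q,T,V,X}. Unreachable: {H,P,S} — drop them.
P0 = {V} | {B,F,I,L,N,Q,T,X}.
Split {B,F,I,L,N,Q,T,X} by δ(·,x) → {B,L,N,T,X} and {F,I,Q}.
Split {B,L,N,T,X} by δ(·,y) → {B,N,X} and {L,T}.
The partition is now stable with 4 blocks: {V} | {B,N,X} | {F,I,Q} | {L,T}.
The equivalence class containing B is {B,N,X}, of size 3.

3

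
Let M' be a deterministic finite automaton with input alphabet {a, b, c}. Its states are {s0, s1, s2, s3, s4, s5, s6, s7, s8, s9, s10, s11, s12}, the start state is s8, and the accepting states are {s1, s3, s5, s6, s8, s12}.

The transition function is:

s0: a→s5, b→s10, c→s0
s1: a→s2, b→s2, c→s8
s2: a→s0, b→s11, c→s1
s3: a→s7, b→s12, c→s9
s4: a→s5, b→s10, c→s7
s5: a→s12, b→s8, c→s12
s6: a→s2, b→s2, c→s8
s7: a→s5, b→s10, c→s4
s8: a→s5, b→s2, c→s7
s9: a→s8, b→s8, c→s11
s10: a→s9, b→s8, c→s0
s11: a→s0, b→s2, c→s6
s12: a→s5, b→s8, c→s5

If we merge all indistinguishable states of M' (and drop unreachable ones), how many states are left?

7

Reachable states from the start: {s0,s1,s2,s4,s5,s6,s7,s8,s9,s10,s11,s12}. Unreachable: {s3} — drop them.
Start with accepting vs non-accepting: {s1,s5,s6,s8,s12} | {s0,s2,s4,s7,s9,s10,s11}.
On input a, block {s1,s5,s6,s8,s12} splits into {s5,s8,s12} and {s1,s6}.
Refine {s5,s8,s12} on symbol b: members go to different blocks, giving {s5,s12} and {s8}.
Refine {s0,s2,s4,s7,s9,s10,s11} on symbol a: members go to different blocks, giving {s0,s4,s7} and {s2,s10,s11} and {s9}.
Refine {s2,s10,s11} on symbol a: members go to different blocks, giving {s2,s11} and {s10}.
No further refinement is possible. Final partition (7 blocks): {s5,s12} | {s0,s4,s7} | {s1,s6} | {s8} | {s2,s11} | {s9} | {s10}.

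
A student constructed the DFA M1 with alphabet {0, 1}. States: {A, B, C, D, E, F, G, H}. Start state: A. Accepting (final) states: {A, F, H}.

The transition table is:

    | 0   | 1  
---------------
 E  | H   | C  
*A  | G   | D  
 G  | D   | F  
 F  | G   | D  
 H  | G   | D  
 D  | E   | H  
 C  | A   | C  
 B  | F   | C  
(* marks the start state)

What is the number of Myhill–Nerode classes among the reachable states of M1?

4

Reachable states from the start: {A,C,D,E,F,G,H}. Unreachable: {B} — drop them.
Start with accepting vs non-accepting: {A,F,H} | {C,D,E,G}.
On input 0, block {C,D,E,G} splits into {C,E} and {D,G}.
Split {D,G} by δ(·,0) → {D} and {G}.
The partition is now stable with 4 blocks: {A,F,H} | {C,E} | {D} | {G}.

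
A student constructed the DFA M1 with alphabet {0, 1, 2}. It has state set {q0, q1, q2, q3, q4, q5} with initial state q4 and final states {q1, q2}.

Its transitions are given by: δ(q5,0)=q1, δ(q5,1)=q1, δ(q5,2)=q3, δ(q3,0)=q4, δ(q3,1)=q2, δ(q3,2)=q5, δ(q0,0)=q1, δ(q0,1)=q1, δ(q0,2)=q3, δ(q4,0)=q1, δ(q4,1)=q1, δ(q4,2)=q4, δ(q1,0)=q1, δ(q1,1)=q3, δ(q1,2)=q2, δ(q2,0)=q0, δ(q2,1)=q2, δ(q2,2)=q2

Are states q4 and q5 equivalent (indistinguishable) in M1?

Initial partition by acceptance: {q1,q2} | {q0,q3,q4,q5}.
On input 0, block {q1,q2} splits into {q1} and {q2}.
Split {q0,q3,q4,q5} by δ(·,0) → {q0,q4,q5} and {q3}.
Split {q0,q4,q5} by δ(·,2) → {q0,q5} and {q4}.
Stable partition: {q1} | {q0,q5} | {q2} | {q3} | {q4} — 5 equivalence classes.
q4 and q5 end up in different blocks, so they are distinguishable. For instance, the string '20' is accepted from only q4.

No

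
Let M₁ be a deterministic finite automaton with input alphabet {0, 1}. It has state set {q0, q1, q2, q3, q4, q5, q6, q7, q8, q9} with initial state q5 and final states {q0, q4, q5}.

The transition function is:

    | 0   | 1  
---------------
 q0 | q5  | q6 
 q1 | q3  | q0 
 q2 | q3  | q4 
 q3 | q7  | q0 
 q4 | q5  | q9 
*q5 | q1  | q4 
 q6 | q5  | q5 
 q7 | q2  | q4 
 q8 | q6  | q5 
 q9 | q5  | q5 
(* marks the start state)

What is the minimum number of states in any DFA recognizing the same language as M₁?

4

First remove the unreachable states {q8}; 9 states remain.
P0 = {q0,q4,q5} | {q1,q2,q3,q6,q7,q9}.
Refine {q0,q4,q5} on symbol 0: members go to different blocks, giving {q0,q4} and {q5}.
Refine {q1,q2,q3,q6,q7,q9} on symbol 0: members go to different blocks, giving {q1,q2,q3,q7} and {q6,q9}.
Stable partition: {q0,q4} | {q1,q2,q3,q7} | {q5} | {q6,q9} — 4 equivalence classes.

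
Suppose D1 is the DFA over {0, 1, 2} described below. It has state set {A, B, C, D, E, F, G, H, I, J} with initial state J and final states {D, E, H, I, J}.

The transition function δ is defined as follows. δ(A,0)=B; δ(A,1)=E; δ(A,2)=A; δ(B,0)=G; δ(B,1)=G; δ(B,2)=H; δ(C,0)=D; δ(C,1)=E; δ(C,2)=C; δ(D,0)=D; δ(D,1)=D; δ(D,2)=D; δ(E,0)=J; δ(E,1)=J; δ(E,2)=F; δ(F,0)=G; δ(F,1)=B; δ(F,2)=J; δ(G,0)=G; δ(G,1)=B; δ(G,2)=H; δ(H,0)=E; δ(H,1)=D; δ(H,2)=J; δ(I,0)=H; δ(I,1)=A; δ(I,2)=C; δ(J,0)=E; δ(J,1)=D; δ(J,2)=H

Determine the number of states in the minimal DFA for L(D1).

4

First remove the unreachable states {A,C,I}; 7 states remain.
P0 = {D,E,H,J} | {B,F,G}.
Refine {D,E,H,J} on symbol 2: members go to different blocks, giving {D,H,J} and {E}.
Refine {D,H,J} on symbol 0: members go to different blocks, giving {H,J} and {D}.
No further refinement is possible. Final partition (4 blocks): {H,J} | {B,F,G} | {E} | {D}.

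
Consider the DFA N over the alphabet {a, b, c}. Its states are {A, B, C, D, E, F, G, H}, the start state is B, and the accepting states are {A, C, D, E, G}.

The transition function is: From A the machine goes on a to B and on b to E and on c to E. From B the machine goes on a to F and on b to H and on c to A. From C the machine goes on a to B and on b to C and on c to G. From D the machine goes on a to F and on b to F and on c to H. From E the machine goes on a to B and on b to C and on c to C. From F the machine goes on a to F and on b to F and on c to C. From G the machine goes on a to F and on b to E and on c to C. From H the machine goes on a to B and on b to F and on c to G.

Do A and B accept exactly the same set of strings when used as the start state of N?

First remove the unreachable states {D}; 7 states remain.
P0 = {A,C,E,G} | {B,F,H}.
No further refinement is possible. Final partition (2 blocks): {A,C,E,G} | {B,F,H}.
A and B end up in different blocks, so they are distinguishable. For instance, the string 'ε' is accepted from only A.

No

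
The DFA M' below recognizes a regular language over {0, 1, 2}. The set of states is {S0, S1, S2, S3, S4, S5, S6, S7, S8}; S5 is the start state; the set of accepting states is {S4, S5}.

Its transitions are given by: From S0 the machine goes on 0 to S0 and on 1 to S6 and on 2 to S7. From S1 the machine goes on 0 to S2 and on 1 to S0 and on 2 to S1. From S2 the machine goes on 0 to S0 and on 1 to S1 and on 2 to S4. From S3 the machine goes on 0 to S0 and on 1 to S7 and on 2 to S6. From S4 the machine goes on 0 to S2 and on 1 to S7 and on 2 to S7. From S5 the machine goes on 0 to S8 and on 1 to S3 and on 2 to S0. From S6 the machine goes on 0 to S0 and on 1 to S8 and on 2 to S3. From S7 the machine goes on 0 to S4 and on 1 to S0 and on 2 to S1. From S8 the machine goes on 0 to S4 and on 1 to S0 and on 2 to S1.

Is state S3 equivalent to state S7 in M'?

Every state is reachable, so we keep all 9.
P0 = {S4,S5} | {S0,S1,S2,S3,S6,S7,S8}.
Refine {S0,S1,S2,S3,S6,S7,S8} on symbol 0: members go to different blocks, giving {S0,S1,S2,S3,S6} and {S7,S8}.
Refine {S4,S5} on symbol 0: members go to different blocks, giving {S4} and {S5}.
Refine {S0,S1,S2,S3,S6} on symbol 1: members go to different blocks, giving {S0,S1,S2} and {S3,S6}.
On input 1, block {S0,S1,S2} splits into {S1,S2} and {S0}.
On input 0, block {S1,S2} splits into {S1} and {S2}.
No further refinement is possible. Final partition (7 blocks): {S4} | {S1} | {S7,S8} | {S5} | {S3,S6} | {S0} | {S2}.
S3 and S7 end up in different blocks, so they are distinguishable. For instance, the string '0' is accepted from only S7.

No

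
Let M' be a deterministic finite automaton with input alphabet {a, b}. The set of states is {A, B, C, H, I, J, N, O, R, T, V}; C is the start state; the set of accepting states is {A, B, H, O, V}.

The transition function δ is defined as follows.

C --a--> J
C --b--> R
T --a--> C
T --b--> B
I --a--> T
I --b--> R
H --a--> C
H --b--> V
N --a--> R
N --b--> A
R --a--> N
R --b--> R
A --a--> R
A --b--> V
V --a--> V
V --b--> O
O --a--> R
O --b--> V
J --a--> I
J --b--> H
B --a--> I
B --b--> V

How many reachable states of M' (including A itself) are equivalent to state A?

4

Every state is reachable, so we keep all 11.
P0 = {A,B,H,O,V} | {C,I,J,N,R,T}.
On input a, block {A,B,H,O,V} splits into {A,B,H,O} and {V}.
On input b, block {C,I,J,N,R,T} splits into {C,I,R} and {J,N,T}.
No further refinement is possible. Final partition (4 blocks): {A,B,H,O} | {C,I,R} | {V} | {J,N,T}.
The equivalence class containing A is {A,B,H,O}, of size 4.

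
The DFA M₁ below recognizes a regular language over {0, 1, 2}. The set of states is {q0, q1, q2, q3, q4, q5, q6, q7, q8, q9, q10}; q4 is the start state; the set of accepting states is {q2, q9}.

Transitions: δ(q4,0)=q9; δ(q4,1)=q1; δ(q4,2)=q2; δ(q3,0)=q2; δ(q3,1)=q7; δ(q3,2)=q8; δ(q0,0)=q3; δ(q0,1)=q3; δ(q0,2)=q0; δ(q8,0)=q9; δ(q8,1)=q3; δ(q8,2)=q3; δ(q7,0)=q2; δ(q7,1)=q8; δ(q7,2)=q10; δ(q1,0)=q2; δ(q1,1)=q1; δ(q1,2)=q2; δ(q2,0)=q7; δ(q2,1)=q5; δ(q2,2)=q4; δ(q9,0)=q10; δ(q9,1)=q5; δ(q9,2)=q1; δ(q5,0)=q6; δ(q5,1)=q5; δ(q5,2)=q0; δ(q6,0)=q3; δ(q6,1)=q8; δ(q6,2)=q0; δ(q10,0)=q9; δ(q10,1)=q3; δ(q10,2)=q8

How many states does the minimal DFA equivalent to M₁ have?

5

Every state is reachable, so we keep all 11.
Start with accepting vs non-accepting: {q2,q9} | {q0,q1,q3,q4,q5,q6,q7,q8,q10}.
Refine {q0,q1,q3,q4,q5,q6,q7,q8,q10} on symbol 0: members go to different blocks, giving {q1,q3,q4,q7,q8,q10} and {q0,q5,q6}.
On input 2, block {q1,q3,q4,q7,q8,q10} splits into {q3,q7,q8,q10} and {q1,q4}.
Split {q0,q5,q6} by δ(·,0) → {q0,q6} and {q5}.
No further refinement is possible. Final partition (5 blocks): {q2,q9} | {q3,q7,q8,q10} | {q0,q6} | {q1,q4} | {q5}.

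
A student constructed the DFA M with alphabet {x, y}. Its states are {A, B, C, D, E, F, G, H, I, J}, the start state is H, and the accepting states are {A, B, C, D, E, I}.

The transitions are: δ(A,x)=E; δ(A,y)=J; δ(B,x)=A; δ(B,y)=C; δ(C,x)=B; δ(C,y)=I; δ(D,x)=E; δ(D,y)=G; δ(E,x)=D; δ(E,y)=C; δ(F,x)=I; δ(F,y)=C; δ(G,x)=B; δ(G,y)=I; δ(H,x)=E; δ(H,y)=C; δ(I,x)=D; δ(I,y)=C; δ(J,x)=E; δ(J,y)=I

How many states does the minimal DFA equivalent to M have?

Reachable states from the start: {A,B,C,D,E,G,H,I,J}. Unreachable: {F} — drop them.
P0 = {A,B,C,D,E,I} | {G,H,J}.
Refine {A,B,C,D,E,I} on symbol y: members go to different blocks, giving {B,C,E,I} and {A,D}.
On input x, block {B,C,E,I} splits into {B,E,I} and {C}.
On input y, block {G,H,J} splits into {G,J} and {H}.
No further refinement is possible. Final partition (5 blocks): {B,E,I} | {G,J} | {A,D} | {C} | {H}.

5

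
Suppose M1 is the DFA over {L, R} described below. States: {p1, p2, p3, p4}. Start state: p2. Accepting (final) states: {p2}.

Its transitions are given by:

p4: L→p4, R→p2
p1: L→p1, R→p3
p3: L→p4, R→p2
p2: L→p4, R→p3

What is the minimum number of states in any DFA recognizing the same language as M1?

First remove the unreachable states {p1}; 3 states remain.
Initial partition by acceptance: {p2} | {p3,p4}.
No further refinement is possible. Final partition (2 blocks): {p2} | {p3,p4}.

2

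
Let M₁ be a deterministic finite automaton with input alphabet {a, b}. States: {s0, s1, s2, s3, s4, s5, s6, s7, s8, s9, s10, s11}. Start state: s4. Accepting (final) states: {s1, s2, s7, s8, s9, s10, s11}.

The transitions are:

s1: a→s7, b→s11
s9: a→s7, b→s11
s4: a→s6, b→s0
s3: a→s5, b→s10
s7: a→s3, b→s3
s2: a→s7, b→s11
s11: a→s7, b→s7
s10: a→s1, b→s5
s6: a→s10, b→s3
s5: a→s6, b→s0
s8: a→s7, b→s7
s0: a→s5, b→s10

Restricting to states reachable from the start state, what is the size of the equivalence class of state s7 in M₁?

1

Reachable states from the start: {s0,s1,s3,s4,s5,s6,s7,s10,s11}. Unreachable: {s2,s8,s9} — drop them.
Start with accepting vs non-accepting: {s1,s7,s10,s11} | {s0,s3,s4,s5,s6}.
On input a, block {s1,s7,s10,s11} splits into {s1,s10,s11} and {s7}.
Split {s1,s10,s11} by δ(·,a) → {s1,s11} and {s10}.
Refine {s1,s11} on symbol b: members go to different blocks, giving {s1} and {s11}.
Split {s0,s3,s4,s5,s6} by δ(·,a) → {s0,s3,s4,s5} and {s6}.
Refine {s0,s3,s4,s5} on symbol a: members go to different blocks, giving {s0,s3} and {s4,s5}.
Stable partition: {s1} | {s0,s3} | {s7} | {s10} | {s11} | {s6} | {s4,s5} — 7 equivalence classes.
State s7 belongs to the block {s7}, which has 1 states.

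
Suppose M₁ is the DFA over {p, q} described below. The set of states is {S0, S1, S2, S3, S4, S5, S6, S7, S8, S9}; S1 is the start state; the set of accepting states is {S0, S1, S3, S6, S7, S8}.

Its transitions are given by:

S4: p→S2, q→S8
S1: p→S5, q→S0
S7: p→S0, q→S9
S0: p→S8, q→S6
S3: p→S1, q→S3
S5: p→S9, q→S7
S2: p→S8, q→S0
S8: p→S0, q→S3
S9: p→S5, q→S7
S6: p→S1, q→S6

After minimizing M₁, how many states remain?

5

Reachable states from the start: {S0,S1,S3,S5,S6,S7,S8,S9}. Unreachable: {S2,S4} — drop them.
P0 = {S0,S1,S3,S6,S7,S8} | {S5,S9}.
Split {S0,S1,S3,S6,S7,S8} by δ(·,p) → {S0,S3,S6,S7,S8} and {S1}.
Refine {S0,S3,S6,S7,S8} on symbol p: members go to different blocks, giving {S0,S7,S8} and {S3,S6}.
Split {S0,S7,S8} by δ(·,q) → {S0,S8} and {S7}.
No further refinement is possible. Final partition (5 blocks): {S0,S8} | {S5,S9} | {S1} | {S3,S6} | {S7}.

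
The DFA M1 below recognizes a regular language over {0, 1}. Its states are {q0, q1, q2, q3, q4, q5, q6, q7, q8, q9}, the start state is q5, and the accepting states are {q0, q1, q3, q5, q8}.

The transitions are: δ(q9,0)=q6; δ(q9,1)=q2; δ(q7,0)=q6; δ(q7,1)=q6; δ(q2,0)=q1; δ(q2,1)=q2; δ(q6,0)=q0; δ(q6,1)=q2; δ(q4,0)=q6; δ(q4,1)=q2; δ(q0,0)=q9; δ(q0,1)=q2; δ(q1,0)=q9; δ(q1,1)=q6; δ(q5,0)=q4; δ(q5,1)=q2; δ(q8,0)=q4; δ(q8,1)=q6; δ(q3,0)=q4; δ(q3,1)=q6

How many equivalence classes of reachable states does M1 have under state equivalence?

Reachable states from the start: {q0,q1,q2,q4,q5,q6,q9}. Unreachable: {q3,q7,q8} — drop them.
Initial partition by acceptance: {q0,q1,q5} | {q2,q4,q6,q9}.
Refine {q2,q4,q6,q9} on symbol 0: members go to different blocks, giving {q2,q6} and {q4,q9}.
No further refinement is possible. Final partition (3 blocks): {q0,q1,q5} | {q2,q6} | {q4,q9}.

3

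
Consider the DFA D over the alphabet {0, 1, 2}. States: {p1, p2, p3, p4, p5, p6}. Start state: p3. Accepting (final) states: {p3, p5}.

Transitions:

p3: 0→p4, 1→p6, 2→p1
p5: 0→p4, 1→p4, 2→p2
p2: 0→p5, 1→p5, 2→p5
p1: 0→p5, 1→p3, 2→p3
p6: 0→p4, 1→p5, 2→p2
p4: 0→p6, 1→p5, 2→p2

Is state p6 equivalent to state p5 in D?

No

Start with accepting vs non-accepting: {p3,p5} | {p1,p2,p4,p6}.
On input 0, block {p1,p2,p4,p6} splits into {p1,p2} and {p4,p6}.
The partition is now stable with 3 blocks: {p3,p5} | {p1,p2} | {p4,p6}.
p6 and p5 end up in different blocks, so they are distinguishable. For instance, the string 'ε' is accepted from only p5.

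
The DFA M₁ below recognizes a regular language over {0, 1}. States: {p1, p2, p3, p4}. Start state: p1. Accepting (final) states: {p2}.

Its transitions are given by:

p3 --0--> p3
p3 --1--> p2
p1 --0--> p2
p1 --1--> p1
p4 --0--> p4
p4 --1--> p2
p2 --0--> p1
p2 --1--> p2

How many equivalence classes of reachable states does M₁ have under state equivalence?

2

First remove the unreachable states {p3,p4}; 2 states remain.
Initial partition by acceptance: {p2} | {p1}.
The partition is now stable with 2 blocks: {p2} | {p1}.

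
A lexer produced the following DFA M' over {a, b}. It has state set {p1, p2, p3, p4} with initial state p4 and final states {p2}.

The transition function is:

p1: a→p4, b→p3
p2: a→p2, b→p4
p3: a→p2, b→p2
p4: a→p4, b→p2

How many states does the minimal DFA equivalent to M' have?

Reachable states from the start: {p2,p4}. Unreachable: {p1,p3} — drop them.
Initial partition by acceptance: {p2} | {p4}.
Stable partition: {p2} | {p4} — 2 equivalence classes.

2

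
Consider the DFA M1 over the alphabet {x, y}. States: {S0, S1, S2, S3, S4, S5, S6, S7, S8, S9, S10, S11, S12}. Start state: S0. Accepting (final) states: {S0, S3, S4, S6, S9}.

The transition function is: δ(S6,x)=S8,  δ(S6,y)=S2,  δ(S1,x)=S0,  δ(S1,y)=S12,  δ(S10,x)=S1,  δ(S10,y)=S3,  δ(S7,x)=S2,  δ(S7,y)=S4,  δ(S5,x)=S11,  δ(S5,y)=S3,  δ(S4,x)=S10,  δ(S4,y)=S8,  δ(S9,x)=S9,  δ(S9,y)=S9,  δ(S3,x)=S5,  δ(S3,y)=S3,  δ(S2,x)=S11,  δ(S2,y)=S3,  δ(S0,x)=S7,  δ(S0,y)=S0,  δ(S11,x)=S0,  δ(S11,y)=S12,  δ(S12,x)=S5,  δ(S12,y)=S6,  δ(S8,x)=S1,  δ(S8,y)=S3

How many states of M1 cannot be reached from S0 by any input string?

1

Starting at S0 and following transitions, the reachable set is {S0, S1, S2, S3, S4, S5, S6, S7, S8, S10, S11, S12}. That leaves S9 unreachable — 1 in total.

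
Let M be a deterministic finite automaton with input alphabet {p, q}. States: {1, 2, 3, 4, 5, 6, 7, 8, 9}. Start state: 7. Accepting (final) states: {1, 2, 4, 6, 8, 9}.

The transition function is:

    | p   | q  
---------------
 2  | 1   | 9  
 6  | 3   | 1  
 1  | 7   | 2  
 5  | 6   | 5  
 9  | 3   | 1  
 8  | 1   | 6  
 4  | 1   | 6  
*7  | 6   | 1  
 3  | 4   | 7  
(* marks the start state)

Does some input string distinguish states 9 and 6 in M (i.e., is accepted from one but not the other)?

No

Reachable states from the start: {1,2,3,4,6,7,9}. Unreachable: {5,8} — drop them.
P0 = {1,2,4,6,9} | {3,7}.
Refine {1,2,4,6,9} on symbol p: members go to different blocks, giving {1,6,9} and {2,4}.
Split {1,6,9} by δ(·,q) → {6,9} and {1}.
On input p, block {3,7} splits into {3} and {7}.
Stable partition: {6,9} | {3} | {2,4} | {1} | {7} — 5 equivalence classes.
9 and 6 lie in the same block of the stable partition, so they are equivalent — no string distinguishes them.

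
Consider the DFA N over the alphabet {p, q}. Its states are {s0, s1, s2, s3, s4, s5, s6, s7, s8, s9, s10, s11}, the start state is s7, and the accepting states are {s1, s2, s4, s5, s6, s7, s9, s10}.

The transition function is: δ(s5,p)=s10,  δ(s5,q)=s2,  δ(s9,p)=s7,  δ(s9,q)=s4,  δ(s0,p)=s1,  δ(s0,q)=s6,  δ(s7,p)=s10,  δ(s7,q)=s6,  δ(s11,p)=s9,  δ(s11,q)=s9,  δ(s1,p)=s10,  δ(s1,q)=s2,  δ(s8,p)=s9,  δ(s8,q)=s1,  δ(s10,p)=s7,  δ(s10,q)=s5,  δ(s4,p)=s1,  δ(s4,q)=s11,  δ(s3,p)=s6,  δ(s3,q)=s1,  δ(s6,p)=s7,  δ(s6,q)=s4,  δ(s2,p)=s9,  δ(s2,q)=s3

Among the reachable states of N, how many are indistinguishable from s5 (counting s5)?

First remove the unreachable states {s0,s8}; 10 states remain.
Initial partition by acceptance: {s1,s2,s4,s5,s6,s7,s9,s10} | {s3,s11}.
Split {s1,s2,s4,s5,s6,s7,s9,s10} by δ(·,q) → {s1,s5,s6,s7,s9,s10} and {s2,s4}.
Refine {s1,s5,s6,s7,s9,s10} on symbol q: members go to different blocks, giving {s1,s5,s6,s9} and {s7,s10}.
Stable partition: {s1,s5,s6,s9} | {s3,s11} | {s2,s4} | {s7,s10} — 4 equivalence classes.
The equivalence class containing s5 is {s1,s5,s6,s9}, of size 4.

4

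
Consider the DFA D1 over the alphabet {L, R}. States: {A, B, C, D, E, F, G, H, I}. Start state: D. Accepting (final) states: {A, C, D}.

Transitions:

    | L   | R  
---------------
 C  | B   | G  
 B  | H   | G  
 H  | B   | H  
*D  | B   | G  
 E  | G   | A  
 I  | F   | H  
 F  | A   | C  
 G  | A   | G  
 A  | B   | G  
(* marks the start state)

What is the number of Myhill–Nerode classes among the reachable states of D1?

4

Reachable states from the start: {A,B,D,G,H}. Unreachable: {C,E,F,I} — drop them.
Initial partition by acceptance: {A,D} | {B,G,H}.
On input L, block {B,G,H} splits into {B,H} and {G}.
On input R, block {B,H} splits into {B} and {H}.
No further refinement is possible. Final partition (4 blocks): {A,D} | {B} | {G} | {H}.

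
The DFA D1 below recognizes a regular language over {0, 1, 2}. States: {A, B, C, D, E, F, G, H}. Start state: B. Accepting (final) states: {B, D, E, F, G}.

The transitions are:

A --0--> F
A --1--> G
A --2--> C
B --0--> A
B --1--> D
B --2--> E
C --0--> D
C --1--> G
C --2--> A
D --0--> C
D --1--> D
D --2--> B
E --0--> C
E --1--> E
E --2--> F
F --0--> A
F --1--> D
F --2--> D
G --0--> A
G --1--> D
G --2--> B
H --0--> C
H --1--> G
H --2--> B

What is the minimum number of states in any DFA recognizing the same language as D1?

2

Reachable states from the start: {A,B,C,D,E,F,G}. Unreachable: {H} — drop them.
Initial partition by acceptance: {B,D,E,F,G} | {A,C}.
No further refinement is possible. Final partition (2 blocks): {B,D,E,F,G} | {A,C}.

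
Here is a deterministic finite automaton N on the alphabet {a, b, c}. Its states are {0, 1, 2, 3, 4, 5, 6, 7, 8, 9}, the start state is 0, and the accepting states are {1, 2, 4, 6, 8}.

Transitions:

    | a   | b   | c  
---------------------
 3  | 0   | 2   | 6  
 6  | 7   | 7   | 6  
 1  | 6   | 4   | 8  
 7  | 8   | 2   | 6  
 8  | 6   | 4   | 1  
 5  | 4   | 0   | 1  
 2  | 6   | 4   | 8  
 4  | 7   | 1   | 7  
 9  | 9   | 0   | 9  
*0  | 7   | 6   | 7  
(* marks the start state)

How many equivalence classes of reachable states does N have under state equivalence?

First remove the unreachable states {3,5,9}; 7 states remain.
Start with accepting vs non-accepting: {1,2,4,6,8} | {0,7}.
Refine {1,2,4,6,8} on symbol a: members go to different blocks, giving {1,2,8} and {4,6}.
Split {0,7} by δ(·,a) → {0} and {7}.
Refine {4,6} on symbol b: members go to different blocks, giving {4} and {6}.
No further refinement is possible. Final partition (5 blocks): {1,2,8} | {0} | {4} | {7} | {6}.

5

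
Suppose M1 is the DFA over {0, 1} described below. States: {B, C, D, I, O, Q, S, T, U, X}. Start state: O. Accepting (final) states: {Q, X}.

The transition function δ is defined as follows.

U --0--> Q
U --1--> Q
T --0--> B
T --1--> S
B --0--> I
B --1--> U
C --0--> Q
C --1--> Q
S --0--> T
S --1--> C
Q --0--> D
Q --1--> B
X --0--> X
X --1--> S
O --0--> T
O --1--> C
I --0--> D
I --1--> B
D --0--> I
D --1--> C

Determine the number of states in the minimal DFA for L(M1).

First remove the unreachable states {X}; 9 states remain.
Start with accepting vs non-accepting: {Q} | {B,C,D,I,O,S,T,U}.
On input 0, block {B,C,D,I,O,S,T,U} splits into {B,D,I,O,S,T} and {C,U}.
Refine {B,D,I,O,S,T} on symbol 1: members go to different blocks, giving {B,D,O,S} and {I,T}.
Stable partition: {Q} | {B,D,O,S} | {C,U} | {I,T} — 4 equivalence classes.

4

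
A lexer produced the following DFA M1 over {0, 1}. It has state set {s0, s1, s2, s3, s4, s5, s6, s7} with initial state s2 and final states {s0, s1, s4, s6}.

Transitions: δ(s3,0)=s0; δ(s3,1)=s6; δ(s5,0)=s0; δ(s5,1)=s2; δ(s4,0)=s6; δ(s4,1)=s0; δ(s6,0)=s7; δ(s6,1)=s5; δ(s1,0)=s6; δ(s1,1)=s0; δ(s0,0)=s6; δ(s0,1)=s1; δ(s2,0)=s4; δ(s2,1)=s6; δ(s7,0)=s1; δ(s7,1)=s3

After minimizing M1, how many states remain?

4

Initial partition by acceptance: {s0,s1,s4,s6} | {s2,s3,s5,s7}.
On input 0, block {s0,s1,s4,s6} splits into {s0,s1,s4} and {s6}.
On input 1, block {s2,s3,s5,s7} splits into {s2,s3} and {s5,s7}.
The partition is now stable with 4 blocks: {s0,s1,s4} | {s2,s3} | {s6} | {s5,s7}.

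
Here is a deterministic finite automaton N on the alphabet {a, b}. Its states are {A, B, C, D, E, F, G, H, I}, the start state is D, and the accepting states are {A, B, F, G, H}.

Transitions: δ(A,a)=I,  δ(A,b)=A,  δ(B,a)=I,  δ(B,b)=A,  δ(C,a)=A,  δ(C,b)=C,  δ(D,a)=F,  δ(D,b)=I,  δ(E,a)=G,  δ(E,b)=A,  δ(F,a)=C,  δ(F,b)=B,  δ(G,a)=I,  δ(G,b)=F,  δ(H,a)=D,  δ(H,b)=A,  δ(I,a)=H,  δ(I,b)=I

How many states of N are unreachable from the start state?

2

BFS from D reaches {A, B, C, D, F, H, I}; the 2 state(s) E, G are never visited.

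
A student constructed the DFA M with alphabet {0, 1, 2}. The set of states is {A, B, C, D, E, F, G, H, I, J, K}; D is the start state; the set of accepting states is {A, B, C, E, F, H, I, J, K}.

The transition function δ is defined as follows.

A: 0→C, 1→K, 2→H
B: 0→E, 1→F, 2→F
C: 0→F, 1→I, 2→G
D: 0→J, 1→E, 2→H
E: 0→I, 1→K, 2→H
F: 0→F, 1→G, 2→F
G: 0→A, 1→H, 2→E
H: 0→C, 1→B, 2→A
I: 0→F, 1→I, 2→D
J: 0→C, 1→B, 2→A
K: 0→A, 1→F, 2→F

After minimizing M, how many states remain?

Start with accepting vs non-accepting: {A,B,C,E,F,H,I,J,K} | {D,G}.
Split {A,B,C,E,F,H,I,J,K} by δ(·,1) → {A,B,C,E,H,I,J,K} and {F}.
On input 0, block {A,B,C,E,H,I,J,K} splits into {A,B,E,H,J,K} and {C,I}.
Split {A,B,E,H,J,K} by δ(·,0) → {A,E,H,J} and {B,K}.
Stable partition: {A,E,H,J} | {D,G} | {F} | {C,I} | {B,K} — 5 equivalence classes.

5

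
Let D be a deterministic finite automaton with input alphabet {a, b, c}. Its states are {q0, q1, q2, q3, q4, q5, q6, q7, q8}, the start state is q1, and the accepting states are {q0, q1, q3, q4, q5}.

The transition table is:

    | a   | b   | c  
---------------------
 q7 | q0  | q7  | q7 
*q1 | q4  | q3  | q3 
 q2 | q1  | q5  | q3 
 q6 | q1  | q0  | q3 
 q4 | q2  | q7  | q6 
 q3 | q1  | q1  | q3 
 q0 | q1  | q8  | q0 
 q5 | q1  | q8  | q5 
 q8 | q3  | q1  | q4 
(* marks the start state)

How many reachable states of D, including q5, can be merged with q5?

2

Every state is reachable, so we keep all 9.
P0 = {q0,q1,q3,q4,q5} | {q2,q6,q7,q8}.
On input a, block {q0,q1,q3,q4,q5} splits into {q0,q1,q3,q5} and {q4}.
Split {q0,q1,q3,q5} by δ(·,a) → {q0,q3,q5} and {q1}.
Split {q0,q3,q5} by δ(·,b) → {q0,q5} and {q3}.
On input a, block {q2,q6,q7,q8} splits into {q2,q6} and {q7} and {q8}.
The partition is now stable with 7 blocks: {q0,q5} | {q2,q6} | {q4} | {q1} | {q3} | {q7} | {q8}.
The equivalence class containing q5 is {q0,q5}, of size 2.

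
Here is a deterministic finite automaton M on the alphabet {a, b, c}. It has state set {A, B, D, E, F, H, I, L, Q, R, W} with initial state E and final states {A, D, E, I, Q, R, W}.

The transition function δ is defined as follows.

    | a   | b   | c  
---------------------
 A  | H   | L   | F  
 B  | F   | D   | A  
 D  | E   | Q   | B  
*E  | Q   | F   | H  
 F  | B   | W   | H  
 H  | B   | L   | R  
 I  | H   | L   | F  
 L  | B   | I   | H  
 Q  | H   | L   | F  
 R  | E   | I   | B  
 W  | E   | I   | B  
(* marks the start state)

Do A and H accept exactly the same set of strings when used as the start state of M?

P0 = {A,D,E,I,Q,R,W} | {B,F,H,L}.
Refine {A,D,E,I,Q,R,W} on symbol a: members go to different blocks, giving {D,E,R,W} and {A,I,Q}.
Split {D,E,R,W} by δ(·,a) → {D,R,W} and {E}.
Split {B,F,H,L} by δ(·,b) → {B,F} and {H} and {L}.
Split {B,F} by δ(·,c) → {F} and {B}.
The partition is now stable with 7 blocks: {D,R,W} | {F} | {A,I,Q} | {E} | {H} | {L} | {B}.
A and H end up in different blocks, so they are distinguishable. For instance, the string 'ε' is accepted from only A.

No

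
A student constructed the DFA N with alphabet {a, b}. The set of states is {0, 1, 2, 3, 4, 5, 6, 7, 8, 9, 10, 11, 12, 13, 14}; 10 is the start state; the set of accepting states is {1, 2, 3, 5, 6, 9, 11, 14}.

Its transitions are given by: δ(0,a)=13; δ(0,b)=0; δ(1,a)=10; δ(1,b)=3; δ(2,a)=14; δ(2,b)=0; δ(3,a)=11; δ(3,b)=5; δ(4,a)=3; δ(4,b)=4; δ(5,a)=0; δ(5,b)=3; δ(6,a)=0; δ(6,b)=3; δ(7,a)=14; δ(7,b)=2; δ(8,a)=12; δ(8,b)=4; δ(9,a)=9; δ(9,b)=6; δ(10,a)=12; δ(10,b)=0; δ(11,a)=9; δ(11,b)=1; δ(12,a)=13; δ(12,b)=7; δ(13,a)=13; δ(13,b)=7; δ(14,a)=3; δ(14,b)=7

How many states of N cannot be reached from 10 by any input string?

No path from 10 leads to 4, 8; the other 13 states are all reachable.

2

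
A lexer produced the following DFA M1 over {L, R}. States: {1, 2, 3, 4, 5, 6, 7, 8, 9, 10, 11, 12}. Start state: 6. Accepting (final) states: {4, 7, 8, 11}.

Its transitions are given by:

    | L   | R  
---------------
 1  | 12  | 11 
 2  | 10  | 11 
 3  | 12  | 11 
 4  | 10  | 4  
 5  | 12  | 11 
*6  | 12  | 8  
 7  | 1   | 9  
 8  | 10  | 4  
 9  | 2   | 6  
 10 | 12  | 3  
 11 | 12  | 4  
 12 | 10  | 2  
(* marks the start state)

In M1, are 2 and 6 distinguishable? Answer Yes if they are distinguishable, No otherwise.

No

First remove the unreachable states {1,5,7,9}; 8 states remain.
Start with accepting vs non-accepting: {4,8,11} | {2,3,6,10,12}.
Split {2,3,6,10,12} by δ(·,R) → {2,3,6} and {10,12}.
No further refinement is possible. Final partition (3 blocks): {4,8,11} | {2,3,6} | {10,12}.
2 and 6 lie in the same block of the stable partition, so they are equivalent — no string distinguishes them.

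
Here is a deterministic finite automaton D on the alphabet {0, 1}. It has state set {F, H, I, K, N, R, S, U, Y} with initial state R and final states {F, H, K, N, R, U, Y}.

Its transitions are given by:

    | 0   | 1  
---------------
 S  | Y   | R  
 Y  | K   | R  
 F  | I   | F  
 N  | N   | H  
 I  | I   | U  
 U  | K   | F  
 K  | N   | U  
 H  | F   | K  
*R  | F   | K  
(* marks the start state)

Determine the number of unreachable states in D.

2

Starting at R and following transitions, the reachable set is {F, H, I, K, N, R, U}. That leaves S, Y unreachable — 2 in total.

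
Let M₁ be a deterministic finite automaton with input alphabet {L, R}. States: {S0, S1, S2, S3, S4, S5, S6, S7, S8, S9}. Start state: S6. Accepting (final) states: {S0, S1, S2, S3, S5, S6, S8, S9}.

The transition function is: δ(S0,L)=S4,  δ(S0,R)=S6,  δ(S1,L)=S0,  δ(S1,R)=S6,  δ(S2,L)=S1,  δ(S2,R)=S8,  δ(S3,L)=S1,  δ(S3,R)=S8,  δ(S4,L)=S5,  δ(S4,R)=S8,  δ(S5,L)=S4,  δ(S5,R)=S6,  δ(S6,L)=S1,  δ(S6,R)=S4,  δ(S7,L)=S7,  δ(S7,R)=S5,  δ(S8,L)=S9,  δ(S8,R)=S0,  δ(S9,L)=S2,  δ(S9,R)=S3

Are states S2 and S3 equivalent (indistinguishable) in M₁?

Reachable states from the start: {S0,S1,S2,S3,S4,S5,S6,S8,S9}. Unreachable: {S7} — drop them.
P0 = {S0,S1,S2,S3,S5,S6,S8,S9} | {S4}.
Refine {S0,S1,S2,S3,S5,S6,S8,S9} on symbol L: members go to different blocks, giving {S1,S2,S3,S6,S8,S9} and {S0,S5}.
Split {S1,S2,S3,S6,S8,S9} by δ(·,L) → {S2,S3,S6,S8,S9} and {S1}.
Split {S2,S3,S6,S8,S9} by δ(·,L) → {S2,S3,S6} and {S8,S9}.
Refine {S2,S3,S6} on symbol R: members go to different blocks, giving {S2,S3} and {S6}.
On input L, block {S8,S9} splits into {S8} and {S9}.
Stable partition: {S2,S3} | {S4} | {S0,S5} | {S1} | {S8} | {S6} | {S9} — 7 equivalence classes.
S2 and S3 lie in the same block of the stable partition, so they are equivalent — no string distinguishes them.

Yes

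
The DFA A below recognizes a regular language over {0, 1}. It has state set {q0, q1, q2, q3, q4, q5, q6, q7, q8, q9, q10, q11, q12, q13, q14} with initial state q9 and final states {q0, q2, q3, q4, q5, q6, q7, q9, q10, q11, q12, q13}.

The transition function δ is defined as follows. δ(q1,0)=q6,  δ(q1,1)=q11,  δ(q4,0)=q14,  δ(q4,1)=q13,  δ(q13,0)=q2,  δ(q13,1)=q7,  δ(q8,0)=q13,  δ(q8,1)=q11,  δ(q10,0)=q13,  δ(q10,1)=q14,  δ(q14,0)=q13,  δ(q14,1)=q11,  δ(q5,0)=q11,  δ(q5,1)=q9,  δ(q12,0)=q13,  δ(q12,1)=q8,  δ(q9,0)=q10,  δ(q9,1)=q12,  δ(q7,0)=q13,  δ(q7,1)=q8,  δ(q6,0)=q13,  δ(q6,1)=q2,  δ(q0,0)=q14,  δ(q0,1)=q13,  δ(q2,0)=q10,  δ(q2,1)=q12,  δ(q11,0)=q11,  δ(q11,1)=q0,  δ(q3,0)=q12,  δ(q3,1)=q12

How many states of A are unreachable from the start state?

5

No path from q9 leads to q1, q3, q4, q5, q6; the other 10 states are all reachable.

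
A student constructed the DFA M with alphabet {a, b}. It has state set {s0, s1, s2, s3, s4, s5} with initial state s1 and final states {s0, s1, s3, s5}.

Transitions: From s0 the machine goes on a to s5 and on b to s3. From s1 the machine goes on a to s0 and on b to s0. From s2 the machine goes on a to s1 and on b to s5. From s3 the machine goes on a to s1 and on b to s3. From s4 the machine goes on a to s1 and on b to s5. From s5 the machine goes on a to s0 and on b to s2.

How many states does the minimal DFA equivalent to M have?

5

First remove the unreachable states {s4}; 5 states remain.
P0 = {s0,s1,s3,s5} | {s2}.
Refine {s0,s1,s3,s5} on symbol b: members go to different blocks, giving {s0,s1,s3} and {s5}.
On input a, block {s0,s1,s3} splits into {s1,s3} and {s0}.
Split {s1,s3} by δ(·,a) → {s1} and {s3}.
The partition is now stable with 5 blocks: {s1} | {s2} | {s5} | {s0} | {s3}.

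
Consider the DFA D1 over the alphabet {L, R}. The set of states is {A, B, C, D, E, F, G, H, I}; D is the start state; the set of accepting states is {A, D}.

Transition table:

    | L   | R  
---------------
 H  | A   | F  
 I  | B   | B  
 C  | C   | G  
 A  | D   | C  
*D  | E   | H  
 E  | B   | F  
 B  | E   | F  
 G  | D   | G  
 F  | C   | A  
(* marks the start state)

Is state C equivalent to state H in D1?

No

Reachable states from the start: {A,B,C,D,E,F,G,H}. Unreachable: {I} — drop them.
P0 = {A,D} | {B,C,E,F,G,H}.
Refine {A,D} on symbol L: members go to different blocks, giving {A} and {D}.
Refine {B,C,E,F,G,H} on symbol L: members go to different blocks, giving {B,C,E,F} and {G} and {H}.
Refine {B,C,E,F} on symbol R: members go to different blocks, giving {B,E} and {C} and {F}.
No further refinement is possible. Final partition (7 blocks): {A} | {B,E} | {D} | {G} | {H} | {C} | {F}.
C and H end up in different blocks, so they are distinguishable. For instance, the string 'L' is accepted from only H.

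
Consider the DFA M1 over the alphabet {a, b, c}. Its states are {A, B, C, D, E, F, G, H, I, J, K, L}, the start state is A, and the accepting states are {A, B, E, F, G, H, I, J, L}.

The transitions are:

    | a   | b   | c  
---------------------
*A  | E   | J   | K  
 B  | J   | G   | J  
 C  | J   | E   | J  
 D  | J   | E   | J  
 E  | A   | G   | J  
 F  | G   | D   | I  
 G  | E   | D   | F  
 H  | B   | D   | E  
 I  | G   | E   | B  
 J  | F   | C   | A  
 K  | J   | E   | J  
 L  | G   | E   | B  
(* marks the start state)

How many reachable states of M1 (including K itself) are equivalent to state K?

3

First remove the unreachable states {H,L}; 10 states remain.
Start with accepting vs non-accepting: {A,B,E,F,G,I,J} | {C,D,K}.
On input b, block {A,B,E,F,G,I,J} splits into {A,B,E,I} and {F,G,J}.
On input a, block {A,B,E,I} splits into {A,E} and {B,I}.
Refine {A,E} on symbol c: members go to different blocks, giving {A} and {E}.
Refine {F,G,J} on symbol a: members go to different blocks, giving {F,J} and {G}.
On input a, block {F,J} splits into {F} and {J}.
Split {B,I} by δ(·,a) → {B} and {I}.
The partition is now stable with 8 blocks: {A} | {C,D,K} | {F} | {B} | {E} | {G} | {J} | {I}.
State K belongs to the block {C,D,K}, which has 3 states.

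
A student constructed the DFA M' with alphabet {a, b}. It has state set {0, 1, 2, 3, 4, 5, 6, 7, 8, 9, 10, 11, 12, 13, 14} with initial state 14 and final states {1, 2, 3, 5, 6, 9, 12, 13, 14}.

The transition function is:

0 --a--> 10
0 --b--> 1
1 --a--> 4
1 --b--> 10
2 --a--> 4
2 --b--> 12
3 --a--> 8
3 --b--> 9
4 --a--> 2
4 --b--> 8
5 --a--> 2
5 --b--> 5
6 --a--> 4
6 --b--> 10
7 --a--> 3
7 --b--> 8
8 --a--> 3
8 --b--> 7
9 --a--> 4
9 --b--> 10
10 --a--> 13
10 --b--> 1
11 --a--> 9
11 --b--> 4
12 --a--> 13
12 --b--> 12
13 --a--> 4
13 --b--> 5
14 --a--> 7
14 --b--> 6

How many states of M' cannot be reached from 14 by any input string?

2

No path from 14 leads to 0, 11; the other 13 states are all reachable.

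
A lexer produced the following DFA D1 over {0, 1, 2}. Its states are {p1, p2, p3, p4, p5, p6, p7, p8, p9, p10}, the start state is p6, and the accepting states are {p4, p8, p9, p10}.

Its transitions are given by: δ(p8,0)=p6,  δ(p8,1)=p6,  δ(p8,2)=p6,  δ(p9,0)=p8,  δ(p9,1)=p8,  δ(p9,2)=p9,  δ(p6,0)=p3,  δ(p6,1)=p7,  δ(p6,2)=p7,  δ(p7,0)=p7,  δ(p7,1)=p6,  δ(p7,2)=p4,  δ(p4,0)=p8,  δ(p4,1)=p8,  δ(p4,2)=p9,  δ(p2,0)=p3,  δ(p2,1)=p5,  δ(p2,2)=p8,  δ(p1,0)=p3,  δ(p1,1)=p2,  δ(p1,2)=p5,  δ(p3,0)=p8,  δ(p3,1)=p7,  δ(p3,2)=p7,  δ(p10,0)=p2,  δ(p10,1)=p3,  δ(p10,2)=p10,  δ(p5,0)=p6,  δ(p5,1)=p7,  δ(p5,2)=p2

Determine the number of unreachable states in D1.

BFS from p6 reaches {p3, p4, p6, p7, p8, p9}; the 4 state(s) p1, p2, p5, p10 are never visited.

4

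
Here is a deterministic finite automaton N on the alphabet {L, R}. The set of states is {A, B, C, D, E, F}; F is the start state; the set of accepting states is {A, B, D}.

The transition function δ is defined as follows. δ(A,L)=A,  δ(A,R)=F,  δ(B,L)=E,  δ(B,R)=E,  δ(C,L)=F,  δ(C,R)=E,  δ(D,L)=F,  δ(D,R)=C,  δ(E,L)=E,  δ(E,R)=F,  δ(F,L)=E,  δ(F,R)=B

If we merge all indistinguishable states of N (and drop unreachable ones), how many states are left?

3

First remove the unreachable states {A,C,D}; 3 states remain.
Start with accepting vs non-accepting: {B} | {E,F}.
Split {E,F} by δ(·,R) → {E} and {F}.
Stable partition: {B} | {E} | {F} — 3 equivalence classes.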